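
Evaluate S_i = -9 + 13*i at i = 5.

S_5 = -9 + 13*5 = -9 + 65 = 56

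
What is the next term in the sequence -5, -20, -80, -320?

Ratios: -20 / -5 = 4.0
This is a geometric sequence with common ratio r = 4.
Next term = -320 * 4 = -1280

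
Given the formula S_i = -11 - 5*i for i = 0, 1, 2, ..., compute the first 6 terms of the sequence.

This is an arithmetic sequence.
i=0: S_0 = -11 + -5*0 = -11
i=1: S_1 = -11 + -5*1 = -16
i=2: S_2 = -11 + -5*2 = -21
i=3: S_3 = -11 + -5*3 = -26
i=4: S_4 = -11 + -5*4 = -31
i=5: S_5 = -11 + -5*5 = -36
The first 6 terms are: [-11, -16, -21, -26, -31, -36]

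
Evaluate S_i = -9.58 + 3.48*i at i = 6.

S_6 = -9.58 + 3.48*6 = -9.58 + 20.88 = 11.3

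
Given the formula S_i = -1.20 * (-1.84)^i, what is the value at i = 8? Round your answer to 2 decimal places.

S_8 = -1.2 * (-1.84)^8 ≈ -1.2 * 131.384 ≈ -157.66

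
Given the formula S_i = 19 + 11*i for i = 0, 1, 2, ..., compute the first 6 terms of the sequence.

This is an arithmetic sequence.
i=0: S_0 = 19 + 11*0 = 19
i=1: S_1 = 19 + 11*1 = 30
i=2: S_2 = 19 + 11*2 = 41
i=3: S_3 = 19 + 11*3 = 52
i=4: S_4 = 19 + 11*4 = 63
i=5: S_5 = 19 + 11*5 = 74
The first 6 terms are: [19, 30, 41, 52, 63, 74]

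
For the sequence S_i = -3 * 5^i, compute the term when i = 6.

S_6 = -3 * 5^6 = -3 * 15625 = -46875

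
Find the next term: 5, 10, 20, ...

Ratios: 10 / 5 = 2.0
This is a geometric sequence with common ratio r = 2.
Next term = 20 * 2 = 40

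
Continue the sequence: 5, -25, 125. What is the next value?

Ratios: -25 / 5 = -5.0
This is a geometric sequence with common ratio r = -5.
Next term = 125 * -5 = -625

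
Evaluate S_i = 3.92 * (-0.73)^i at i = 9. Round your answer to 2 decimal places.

S_9 = 3.92 * (-0.73)^9 ≈ 3.92 * -0.0589 ≈ -0.23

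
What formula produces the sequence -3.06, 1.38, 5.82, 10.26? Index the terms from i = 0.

Check differences: 1.38 - -3.06 = 4.44
5.82 - 1.38 = 4.44
Common difference d = 4.44.
First term a = -3.06.
Formula: S_i = -3.06 + 4.44*i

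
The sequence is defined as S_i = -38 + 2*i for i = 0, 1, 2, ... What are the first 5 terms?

This is an arithmetic sequence.
i=0: S_0 = -38 + 2*0 = -38
i=1: S_1 = -38 + 2*1 = -36
i=2: S_2 = -38 + 2*2 = -34
i=3: S_3 = -38 + 2*3 = -32
i=4: S_4 = -38 + 2*4 = -30
The first 5 terms are: [-38, -36, -34, -32, -30]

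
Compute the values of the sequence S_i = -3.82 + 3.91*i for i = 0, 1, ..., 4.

This is an arithmetic sequence.
i=0: S_0 = -3.82 + 3.91*0 = -3.82
i=1: S_1 = -3.82 + 3.91*1 = 0.09
i=2: S_2 = -3.82 + 3.91*2 = 4.0
i=3: S_3 = -3.82 + 3.91*3 = 7.91
i=4: S_4 = -3.82 + 3.91*4 = 11.82
The first 5 terms are: [-3.82, 0.09, 4.0, 7.91, 11.82]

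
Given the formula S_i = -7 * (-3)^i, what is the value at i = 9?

S_9 = -7 * (-3)^9 = -7 * -19683 = 137781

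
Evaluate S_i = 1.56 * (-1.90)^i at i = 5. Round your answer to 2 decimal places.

S_5 = 1.56 * (-1.9)^5 ≈ 1.56 * -24.761 ≈ -38.63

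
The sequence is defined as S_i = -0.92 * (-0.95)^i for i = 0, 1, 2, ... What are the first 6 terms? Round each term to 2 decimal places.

This is a geometric sequence.
i=0: S_0 = -0.92 * (-0.95)^0 = -0.92
i=1: S_1 = -0.92 * (-0.95)^1 ≈ 0.87
i=2: S_2 = -0.92 * (-0.95)^2 ≈ -0.83
i=3: S_3 = -0.92 * (-0.95)^3 ≈ 0.79
i=4: S_4 = -0.92 * (-0.95)^4 ≈ -0.75
i=5: S_5 = -0.92 * (-0.95)^5 ≈ 0.71
The first 6 terms are: [-0.92, 0.87, -0.83, 0.79, -0.75, 0.71]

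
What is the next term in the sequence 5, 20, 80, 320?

Ratios: 20 / 5 = 4.0
This is a geometric sequence with common ratio r = 4.
Next term = 320 * 4 = 1280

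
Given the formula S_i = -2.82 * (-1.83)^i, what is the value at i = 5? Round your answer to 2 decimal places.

S_5 = -2.82 * (-1.83)^5 ≈ -2.82 * -20.5237 ≈ 57.88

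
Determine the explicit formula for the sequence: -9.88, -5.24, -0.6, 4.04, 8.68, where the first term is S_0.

Check differences: -5.24 - -9.88 = 4.64
-0.6 - -5.24 = 4.64
Common difference d = 4.64.
First term a = -9.88.
Formula: S_i = -9.88 + 4.64*i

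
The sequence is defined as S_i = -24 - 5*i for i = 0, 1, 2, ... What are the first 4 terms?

This is an arithmetic sequence.
i=0: S_0 = -24 + -5*0 = -24
i=1: S_1 = -24 + -5*1 = -29
i=2: S_2 = -24 + -5*2 = -34
i=3: S_3 = -24 + -5*3 = -39
The first 4 terms are: [-24, -29, -34, -39]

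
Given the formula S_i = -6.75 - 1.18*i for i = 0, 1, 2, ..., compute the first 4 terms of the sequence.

This is an arithmetic sequence.
i=0: S_0 = -6.75 + -1.18*0 = -6.75
i=1: S_1 = -6.75 + -1.18*1 = -7.93
i=2: S_2 = -6.75 + -1.18*2 = -9.11
i=3: S_3 = -6.75 + -1.18*3 = -10.29
The first 4 terms are: [-6.75, -7.93, -9.11, -10.29]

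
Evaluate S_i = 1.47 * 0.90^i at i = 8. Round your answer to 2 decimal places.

S_8 = 1.47 * 0.9^8 ≈ 1.47 * 0.4305 ≈ 0.63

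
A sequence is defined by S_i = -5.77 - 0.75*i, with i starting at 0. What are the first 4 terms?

This is an arithmetic sequence.
i=0: S_0 = -5.77 + -0.75*0 = -5.77
i=1: S_1 = -5.77 + -0.75*1 = -6.52
i=2: S_2 = -5.77 + -0.75*2 = -7.27
i=3: S_3 = -5.77 + -0.75*3 = -8.02
The first 4 terms are: [-5.77, -6.52, -7.27, -8.02]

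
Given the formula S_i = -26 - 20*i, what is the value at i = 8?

S_8 = -26 + -20*8 = -26 + -160 = -186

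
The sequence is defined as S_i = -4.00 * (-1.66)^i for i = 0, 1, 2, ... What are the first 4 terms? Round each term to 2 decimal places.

This is a geometric sequence.
i=0: S_0 = -4.0 * (-1.66)^0 = -4.0
i=1: S_1 = -4.0 * (-1.66)^1 = 6.64
i=2: S_2 = -4.0 * (-1.66)^2 ≈ -11.02
i=3: S_3 = -4.0 * (-1.66)^3 ≈ 18.3
The first 4 terms are: [-4.0, 6.64, -11.02, 18.3]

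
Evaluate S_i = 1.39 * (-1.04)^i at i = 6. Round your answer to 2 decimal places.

S_6 = 1.39 * (-1.04)^6 ≈ 1.39 * 1.2653 ≈ 1.76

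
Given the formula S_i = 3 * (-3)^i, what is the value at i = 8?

S_8 = 3 * (-3)^8 = 3 * 6561 = 19683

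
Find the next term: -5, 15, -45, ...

Ratios: 15 / -5 = -3.0
This is a geometric sequence with common ratio r = -3.
Next term = -45 * -3 = 135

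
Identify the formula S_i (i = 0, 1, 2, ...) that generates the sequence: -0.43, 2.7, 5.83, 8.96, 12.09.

Check differences: 2.7 - -0.43 = 3.13
5.83 - 2.7 = 3.13
Common difference d = 3.13.
First term a = -0.43.
Formula: S_i = -0.43 + 3.13*i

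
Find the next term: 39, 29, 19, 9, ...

Differences: 29 - 39 = -10
This is an arithmetic sequence with common difference d = -10.
Next term = 9 + -10 = -1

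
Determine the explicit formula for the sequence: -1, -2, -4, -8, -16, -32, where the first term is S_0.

Check ratios: -2 / -1 = 2.0
Common ratio r = 2.
First term a = -1.
Formula: S_i = -1 * 2^i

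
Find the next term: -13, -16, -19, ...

Differences: -16 - -13 = -3
This is an arithmetic sequence with common difference d = -3.
Next term = -19 + -3 = -22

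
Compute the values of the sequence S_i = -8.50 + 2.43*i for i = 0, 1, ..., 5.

This is an arithmetic sequence.
i=0: S_0 = -8.5 + 2.43*0 = -8.5
i=1: S_1 = -8.5 + 2.43*1 = -6.07
i=2: S_2 = -8.5 + 2.43*2 = -3.64
i=3: S_3 = -8.5 + 2.43*3 = -1.21
i=4: S_4 = -8.5 + 2.43*4 = 1.22
i=5: S_5 = -8.5 + 2.43*5 = 3.65
The first 6 terms are: [-8.5, -6.07, -3.64, -1.21, 1.22, 3.65]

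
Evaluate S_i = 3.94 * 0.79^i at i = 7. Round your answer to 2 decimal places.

S_7 = 3.94 * 0.79^7 ≈ 3.94 * 0.192 ≈ 0.76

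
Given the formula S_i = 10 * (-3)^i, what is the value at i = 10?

S_10 = 10 * (-3)^10 = 10 * 59049 = 590490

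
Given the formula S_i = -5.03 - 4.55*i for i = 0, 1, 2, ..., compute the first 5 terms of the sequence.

This is an arithmetic sequence.
i=0: S_0 = -5.03 + -4.55*0 = -5.03
i=1: S_1 = -5.03 + -4.55*1 = -9.58
i=2: S_2 = -5.03 + -4.55*2 = -14.13
i=3: S_3 = -5.03 + -4.55*3 = -18.68
i=4: S_4 = -5.03 + -4.55*4 = -23.23
The first 5 terms are: [-5.03, -9.58, -14.13, -18.68, -23.23]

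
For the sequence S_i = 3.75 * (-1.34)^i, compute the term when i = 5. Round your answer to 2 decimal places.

S_5 = 3.75 * (-1.34)^5 ≈ 3.75 * -4.3204 ≈ -16.2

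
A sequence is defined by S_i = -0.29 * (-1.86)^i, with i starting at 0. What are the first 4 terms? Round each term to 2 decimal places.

This is a geometric sequence.
i=0: S_0 = -0.29 * (-1.86)^0 = -0.29
i=1: S_1 = -0.29 * (-1.86)^1 ≈ 0.54
i=2: S_2 = -0.29 * (-1.86)^2 ≈ -1.0
i=3: S_3 = -0.29 * (-1.86)^3 ≈ 1.87
The first 4 terms are: [-0.29, 0.54, -1.0, 1.87]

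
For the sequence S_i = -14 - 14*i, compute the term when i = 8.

S_8 = -14 + -14*8 = -14 + -112 = -126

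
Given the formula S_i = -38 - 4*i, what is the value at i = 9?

S_9 = -38 + -4*9 = -38 + -36 = -74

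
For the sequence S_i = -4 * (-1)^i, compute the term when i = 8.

S_8 = -4 * (-1)^8 = -4 * 1 = -4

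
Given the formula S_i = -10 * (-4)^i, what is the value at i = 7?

S_7 = -10 * (-4)^7 = -10 * -16384 = 163840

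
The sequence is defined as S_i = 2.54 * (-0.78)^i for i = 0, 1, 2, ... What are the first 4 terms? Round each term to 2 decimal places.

This is a geometric sequence.
i=0: S_0 = 2.54 * (-0.78)^0 = 2.54
i=1: S_1 = 2.54 * (-0.78)^1 ≈ -1.98
i=2: S_2 = 2.54 * (-0.78)^2 ≈ 1.55
i=3: S_3 = 2.54 * (-0.78)^3 ≈ -1.21
The first 4 terms are: [2.54, -1.98, 1.55, -1.21]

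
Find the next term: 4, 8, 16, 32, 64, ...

Ratios: 8 / 4 = 2.0
This is a geometric sequence with common ratio r = 2.
Next term = 64 * 2 = 128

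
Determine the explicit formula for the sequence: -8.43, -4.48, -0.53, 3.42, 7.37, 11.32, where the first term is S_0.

Check differences: -4.48 - -8.43 = 3.95
-0.53 - -4.48 = 3.95
Common difference d = 3.95.
First term a = -8.43.
Formula: S_i = -8.43 + 3.95*i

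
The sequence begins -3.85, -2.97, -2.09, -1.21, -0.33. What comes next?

Differences: -2.97 - -3.85 = 0.88
This is an arithmetic sequence with common difference d = 0.88.
Next term = -0.33 + 0.88 = 0.55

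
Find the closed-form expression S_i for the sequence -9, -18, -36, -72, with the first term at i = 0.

Check ratios: -18 / -9 = 2.0
Common ratio r = 2.
First term a = -9.
Formula: S_i = -9 * 2^i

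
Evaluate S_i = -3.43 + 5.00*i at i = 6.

S_6 = -3.43 + 5.0*6 = -3.43 + 30.0 = 26.57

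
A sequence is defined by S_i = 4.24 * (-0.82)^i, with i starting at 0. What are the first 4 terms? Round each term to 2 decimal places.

This is a geometric sequence.
i=0: S_0 = 4.24 * (-0.82)^0 = 4.24
i=1: S_1 = 4.24 * (-0.82)^1 ≈ -3.48
i=2: S_2 = 4.24 * (-0.82)^2 ≈ 2.85
i=3: S_3 = 4.24 * (-0.82)^3 ≈ -2.34
The first 4 terms are: [4.24, -3.48, 2.85, -2.34]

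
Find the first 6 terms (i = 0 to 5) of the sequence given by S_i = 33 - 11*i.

This is an arithmetic sequence.
i=0: S_0 = 33 + -11*0 = 33
i=1: S_1 = 33 + -11*1 = 22
i=2: S_2 = 33 + -11*2 = 11
i=3: S_3 = 33 + -11*3 = 0
i=4: S_4 = 33 + -11*4 = -11
i=5: S_5 = 33 + -11*5 = -22
The first 6 terms are: [33, 22, 11, 0, -11, -22]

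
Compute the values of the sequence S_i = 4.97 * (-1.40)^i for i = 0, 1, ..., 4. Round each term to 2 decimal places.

This is a geometric sequence.
i=0: S_0 = 4.97 * (-1.4)^0 = 4.97
i=1: S_1 = 4.97 * (-1.4)^1 ≈ -6.96
i=2: S_2 = 4.97 * (-1.4)^2 ≈ 9.74
i=3: S_3 = 4.97 * (-1.4)^3 ≈ -13.64
i=4: S_4 = 4.97 * (-1.4)^4 ≈ 19.09
The first 5 terms are: [4.97, -6.96, 9.74, -13.64, 19.09]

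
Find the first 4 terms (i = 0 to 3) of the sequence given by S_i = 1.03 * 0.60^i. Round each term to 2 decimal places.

This is a geometric sequence.
i=0: S_0 = 1.03 * 0.6^0 = 1.03
i=1: S_1 = 1.03 * 0.6^1 ≈ 0.62
i=2: S_2 = 1.03 * 0.6^2 ≈ 0.37
i=3: S_3 = 1.03 * 0.6^3 ≈ 0.22
The first 4 terms are: [1.03, 0.62, 0.37, 0.22]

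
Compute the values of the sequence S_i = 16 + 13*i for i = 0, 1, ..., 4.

This is an arithmetic sequence.
i=0: S_0 = 16 + 13*0 = 16
i=1: S_1 = 16 + 13*1 = 29
i=2: S_2 = 16 + 13*2 = 42
i=3: S_3 = 16 + 13*3 = 55
i=4: S_4 = 16 + 13*4 = 68
The first 5 terms are: [16, 29, 42, 55, 68]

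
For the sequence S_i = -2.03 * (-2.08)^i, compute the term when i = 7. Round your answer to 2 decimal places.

S_7 = -2.03 * (-2.08)^7 ≈ -2.03 * -168.4393 ≈ 341.93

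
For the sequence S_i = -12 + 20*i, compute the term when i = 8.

S_8 = -12 + 20*8 = -12 + 160 = 148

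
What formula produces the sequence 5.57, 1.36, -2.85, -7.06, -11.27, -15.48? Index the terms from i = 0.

Check differences: 1.36 - 5.57 = -4.21
-2.85 - 1.36 = -4.21
Common difference d = -4.21.
First term a = 5.57.
Formula: S_i = 5.57 - 4.21*i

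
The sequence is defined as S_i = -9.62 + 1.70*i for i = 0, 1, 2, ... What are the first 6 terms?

This is an arithmetic sequence.
i=0: S_0 = -9.62 + 1.7*0 = -9.62
i=1: S_1 = -9.62 + 1.7*1 = -7.92
i=2: S_2 = -9.62 + 1.7*2 = -6.22
i=3: S_3 = -9.62 + 1.7*3 = -4.52
i=4: S_4 = -9.62 + 1.7*4 = -2.82
i=5: S_5 = -9.62 + 1.7*5 = -1.12
The first 6 terms are: [-9.62, -7.92, -6.22, -4.52, -2.82, -1.12]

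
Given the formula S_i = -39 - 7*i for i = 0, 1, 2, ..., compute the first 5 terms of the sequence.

This is an arithmetic sequence.
i=0: S_0 = -39 + -7*0 = -39
i=1: S_1 = -39 + -7*1 = -46
i=2: S_2 = -39 + -7*2 = -53
i=3: S_3 = -39 + -7*3 = -60
i=4: S_4 = -39 + -7*4 = -67
The first 5 terms are: [-39, -46, -53, -60, -67]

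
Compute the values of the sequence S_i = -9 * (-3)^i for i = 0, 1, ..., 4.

This is a geometric sequence.
i=0: S_0 = -9 * (-3)^0 = -9
i=1: S_1 = -9 * (-3)^1 = 27
i=2: S_2 = -9 * (-3)^2 = -81
i=3: S_3 = -9 * (-3)^3 = 243
i=4: S_4 = -9 * (-3)^4 = -729
The first 5 terms are: [-9, 27, -81, 243, -729]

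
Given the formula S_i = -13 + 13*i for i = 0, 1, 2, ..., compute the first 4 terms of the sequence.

This is an arithmetic sequence.
i=0: S_0 = -13 + 13*0 = -13
i=1: S_1 = -13 + 13*1 = 0
i=2: S_2 = -13 + 13*2 = 13
i=3: S_3 = -13 + 13*3 = 26
The first 4 terms are: [-13, 0, 13, 26]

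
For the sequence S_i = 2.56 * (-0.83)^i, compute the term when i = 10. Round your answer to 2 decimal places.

S_10 = 2.56 * (-0.83)^10 ≈ 2.56 * 0.1552 ≈ 0.4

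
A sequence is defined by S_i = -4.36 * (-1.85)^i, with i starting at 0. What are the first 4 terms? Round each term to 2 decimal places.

This is a geometric sequence.
i=0: S_0 = -4.36 * (-1.85)^0 = -4.36
i=1: S_1 = -4.36 * (-1.85)^1 ≈ 8.07
i=2: S_2 = -4.36 * (-1.85)^2 ≈ -14.92
i=3: S_3 = -4.36 * (-1.85)^3 ≈ 27.61
The first 4 terms are: [-4.36, 8.07, -14.92, 27.61]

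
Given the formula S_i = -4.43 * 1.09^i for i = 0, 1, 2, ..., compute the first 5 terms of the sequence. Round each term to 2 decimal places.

This is a geometric sequence.
i=0: S_0 = -4.43 * 1.09^0 = -4.43
i=1: S_1 = -4.43 * 1.09^1 ≈ -4.83
i=2: S_2 = -4.43 * 1.09^2 ≈ -5.26
i=3: S_3 = -4.43 * 1.09^3 ≈ -5.74
i=4: S_4 = -4.43 * 1.09^4 ≈ -6.25
The first 5 terms are: [-4.43, -4.83, -5.26, -5.74, -6.25]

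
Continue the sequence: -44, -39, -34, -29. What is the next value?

Differences: -39 - -44 = 5
This is an arithmetic sequence with common difference d = 5.
Next term = -29 + 5 = -24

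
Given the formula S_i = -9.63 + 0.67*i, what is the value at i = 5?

S_5 = -9.63 + 0.67*5 = -9.63 + 3.35 = -6.28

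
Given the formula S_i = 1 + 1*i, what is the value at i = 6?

S_6 = 1 + 1*6 = 1 + 6 = 7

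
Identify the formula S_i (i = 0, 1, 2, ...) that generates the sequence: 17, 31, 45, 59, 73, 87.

Check differences: 31 - 17 = 14
45 - 31 = 14
Common difference d = 14.
First term a = 17.
Formula: S_i = 17 + 14*i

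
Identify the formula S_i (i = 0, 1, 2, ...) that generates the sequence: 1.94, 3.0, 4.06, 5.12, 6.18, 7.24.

Check differences: 3.0 - 1.94 = 1.06
4.06 - 3.0 = 1.06
Common difference d = 1.06.
First term a = 1.94.
Formula: S_i = 1.94 + 1.06*i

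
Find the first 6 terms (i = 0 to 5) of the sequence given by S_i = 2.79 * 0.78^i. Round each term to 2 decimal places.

This is a geometric sequence.
i=0: S_0 = 2.79 * 0.78^0 = 2.79
i=1: S_1 = 2.79 * 0.78^1 ≈ 2.18
i=2: S_2 = 2.79 * 0.78^2 ≈ 1.7
i=3: S_3 = 2.79 * 0.78^3 ≈ 1.32
i=4: S_4 = 2.79 * 0.78^4 ≈ 1.03
i=5: S_5 = 2.79 * 0.78^5 ≈ 0.81
The first 6 terms are: [2.79, 2.18, 1.7, 1.32, 1.03, 0.81]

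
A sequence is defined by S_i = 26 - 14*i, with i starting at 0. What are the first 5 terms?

This is an arithmetic sequence.
i=0: S_0 = 26 + -14*0 = 26
i=1: S_1 = 26 + -14*1 = 12
i=2: S_2 = 26 + -14*2 = -2
i=3: S_3 = 26 + -14*3 = -16
i=4: S_4 = 26 + -14*4 = -30
The first 5 terms are: [26, 12, -2, -16, -30]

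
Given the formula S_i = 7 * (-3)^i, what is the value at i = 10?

S_10 = 7 * (-3)^10 = 7 * 59049 = 413343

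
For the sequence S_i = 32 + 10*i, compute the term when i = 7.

S_7 = 32 + 10*7 = 32 + 70 = 102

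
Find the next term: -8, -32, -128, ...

Ratios: -32 / -8 = 4.0
This is a geometric sequence with common ratio r = 4.
Next term = -128 * 4 = -512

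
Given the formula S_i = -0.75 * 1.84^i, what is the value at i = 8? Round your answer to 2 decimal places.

S_8 = -0.75 * 1.84^8 ≈ -0.75 * 131.384 ≈ -98.54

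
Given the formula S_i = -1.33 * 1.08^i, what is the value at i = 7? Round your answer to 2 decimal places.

S_7 = -1.33 * 1.08^7 ≈ -1.33 * 1.7138 ≈ -2.28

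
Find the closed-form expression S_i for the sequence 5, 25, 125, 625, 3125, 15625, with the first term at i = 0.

Check ratios: 25 / 5 = 5.0
Common ratio r = 5.
First term a = 5.
Formula: S_i = 5 * 5^i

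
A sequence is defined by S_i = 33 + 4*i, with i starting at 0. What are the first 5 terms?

This is an arithmetic sequence.
i=0: S_0 = 33 + 4*0 = 33
i=1: S_1 = 33 + 4*1 = 37
i=2: S_2 = 33 + 4*2 = 41
i=3: S_3 = 33 + 4*3 = 45
i=4: S_4 = 33 + 4*4 = 49
The first 5 terms are: [33, 37, 41, 45, 49]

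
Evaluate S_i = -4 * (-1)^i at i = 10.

S_10 = -4 * (-1)^10 = -4 * 1 = -4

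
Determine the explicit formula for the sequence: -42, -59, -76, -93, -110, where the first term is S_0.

Check differences: -59 - -42 = -17
-76 - -59 = -17
Common difference d = -17.
First term a = -42.
Formula: S_i = -42 - 17*i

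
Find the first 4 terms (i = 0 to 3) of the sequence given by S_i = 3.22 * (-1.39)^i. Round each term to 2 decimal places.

This is a geometric sequence.
i=0: S_0 = 3.22 * (-1.39)^0 = 3.22
i=1: S_1 = 3.22 * (-1.39)^1 ≈ -4.48
i=2: S_2 = 3.22 * (-1.39)^2 ≈ 6.22
i=3: S_3 = 3.22 * (-1.39)^3 ≈ -8.65
The first 4 terms are: [3.22, -4.48, 6.22, -8.65]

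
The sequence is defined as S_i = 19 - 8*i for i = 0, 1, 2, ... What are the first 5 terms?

This is an arithmetic sequence.
i=0: S_0 = 19 + -8*0 = 19
i=1: S_1 = 19 + -8*1 = 11
i=2: S_2 = 19 + -8*2 = 3
i=3: S_3 = 19 + -8*3 = -5
i=4: S_4 = 19 + -8*4 = -13
The first 5 terms are: [19, 11, 3, -5, -13]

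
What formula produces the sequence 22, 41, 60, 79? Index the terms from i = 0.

Check differences: 41 - 22 = 19
60 - 41 = 19
Common difference d = 19.
First term a = 22.
Formula: S_i = 22 + 19*i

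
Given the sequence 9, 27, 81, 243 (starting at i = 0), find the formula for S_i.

Check ratios: 27 / 9 = 3.0
Common ratio r = 3.
First term a = 9.
Formula: S_i = 9 * 3^i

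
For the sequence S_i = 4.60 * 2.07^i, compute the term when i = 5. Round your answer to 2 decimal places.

S_5 = 4.6 * 2.07^5 ≈ 4.6 * 38.006 ≈ 174.83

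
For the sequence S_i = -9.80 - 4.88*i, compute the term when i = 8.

S_8 = -9.8 + -4.88*8 = -9.8 + -39.04 = -48.84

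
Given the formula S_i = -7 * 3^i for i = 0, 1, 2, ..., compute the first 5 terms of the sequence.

This is a geometric sequence.
i=0: S_0 = -7 * 3^0 = -7
i=1: S_1 = -7 * 3^1 = -21
i=2: S_2 = -7 * 3^2 = -63
i=3: S_3 = -7 * 3^3 = -189
i=4: S_4 = -7 * 3^4 = -567
The first 5 terms are: [-7, -21, -63, -189, -567]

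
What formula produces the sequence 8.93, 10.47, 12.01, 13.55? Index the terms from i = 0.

Check differences: 10.47 - 8.93 = 1.54
12.01 - 10.47 = 1.54
Common difference d = 1.54.
First term a = 8.93.
Formula: S_i = 8.93 + 1.54*i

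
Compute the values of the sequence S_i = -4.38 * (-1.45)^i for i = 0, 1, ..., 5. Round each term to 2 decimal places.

This is a geometric sequence.
i=0: S_0 = -4.38 * (-1.45)^0 = -4.38
i=1: S_1 = -4.38 * (-1.45)^1 ≈ 6.35
i=2: S_2 = -4.38 * (-1.45)^2 ≈ -9.21
i=3: S_3 = -4.38 * (-1.45)^3 ≈ 13.35
i=4: S_4 = -4.38 * (-1.45)^4 ≈ -19.36
i=5: S_5 = -4.38 * (-1.45)^5 ≈ 28.07
The first 6 terms are: [-4.38, 6.35, -9.21, 13.35, -19.36, 28.07]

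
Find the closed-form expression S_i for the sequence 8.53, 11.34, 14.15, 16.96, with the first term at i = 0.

Check differences: 11.34 - 8.53 = 2.81
14.15 - 11.34 = 2.81
Common difference d = 2.81.
First term a = 8.53.
Formula: S_i = 8.53 + 2.81*i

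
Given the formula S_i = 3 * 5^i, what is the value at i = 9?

S_9 = 3 * 5^9 = 3 * 1953125 = 5859375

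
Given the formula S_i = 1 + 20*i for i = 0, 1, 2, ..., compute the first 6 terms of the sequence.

This is an arithmetic sequence.
i=0: S_0 = 1 + 20*0 = 1
i=1: S_1 = 1 + 20*1 = 21
i=2: S_2 = 1 + 20*2 = 41
i=3: S_3 = 1 + 20*3 = 61
i=4: S_4 = 1 + 20*4 = 81
i=5: S_5 = 1 + 20*5 = 101
The first 6 terms are: [1, 21, 41, 61, 81, 101]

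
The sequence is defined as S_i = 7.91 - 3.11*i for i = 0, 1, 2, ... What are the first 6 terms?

This is an arithmetic sequence.
i=0: S_0 = 7.91 + -3.11*0 = 7.91
i=1: S_1 = 7.91 + -3.11*1 = 4.8
i=2: S_2 = 7.91 + -3.11*2 = 1.69
i=3: S_3 = 7.91 + -3.11*3 = -1.42
i=4: S_4 = 7.91 + -3.11*4 = -4.53
i=5: S_5 = 7.91 + -3.11*5 = -7.64
The first 6 terms are: [7.91, 4.8, 1.69, -1.42, -4.53, -7.64]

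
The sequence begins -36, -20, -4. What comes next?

Differences: -20 - -36 = 16
This is an arithmetic sequence with common difference d = 16.
Next term = -4 + 16 = 12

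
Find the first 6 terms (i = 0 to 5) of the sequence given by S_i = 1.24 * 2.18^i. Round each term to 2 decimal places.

This is a geometric sequence.
i=0: S_0 = 1.24 * 2.18^0 = 1.24
i=1: S_1 = 1.24 * 2.18^1 ≈ 2.7
i=2: S_2 = 1.24 * 2.18^2 ≈ 5.89
i=3: S_3 = 1.24 * 2.18^3 ≈ 12.85
i=4: S_4 = 1.24 * 2.18^4 ≈ 28.01
i=5: S_5 = 1.24 * 2.18^5 ≈ 61.05
The first 6 terms are: [1.24, 2.7, 5.89, 12.85, 28.01, 61.05]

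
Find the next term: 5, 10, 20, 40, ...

Ratios: 10 / 5 = 2.0
This is a geometric sequence with common ratio r = 2.
Next term = 40 * 2 = 80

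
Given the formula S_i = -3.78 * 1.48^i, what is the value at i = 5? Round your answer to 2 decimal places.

S_5 = -3.78 * 1.48^5 ≈ -3.78 * 7.1008 ≈ -26.84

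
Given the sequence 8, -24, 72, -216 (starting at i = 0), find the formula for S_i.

Check ratios: -24 / 8 = -3.0
Common ratio r = -3.
First term a = 8.
Formula: S_i = 8 * (-3)^i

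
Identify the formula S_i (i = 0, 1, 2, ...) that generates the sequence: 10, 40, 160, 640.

Check ratios: 40 / 10 = 4.0
Common ratio r = 4.
First term a = 10.
Formula: S_i = 10 * 4^i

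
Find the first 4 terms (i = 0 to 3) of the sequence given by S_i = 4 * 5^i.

This is a geometric sequence.
i=0: S_0 = 4 * 5^0 = 4
i=1: S_1 = 4 * 5^1 = 20
i=2: S_2 = 4 * 5^2 = 100
i=3: S_3 = 4 * 5^3 = 500
The first 4 terms are: [4, 20, 100, 500]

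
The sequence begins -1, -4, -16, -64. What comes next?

Ratios: -4 / -1 = 4.0
This is a geometric sequence with common ratio r = 4.
Next term = -64 * 4 = -256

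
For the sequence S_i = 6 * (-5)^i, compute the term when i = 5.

S_5 = 6 * (-5)^5 = 6 * -3125 = -18750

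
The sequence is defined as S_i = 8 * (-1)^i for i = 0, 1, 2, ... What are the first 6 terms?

This is a geometric sequence.
i=0: S_0 = 8 * (-1)^0 = 8
i=1: S_1 = 8 * (-1)^1 = -8
i=2: S_2 = 8 * (-1)^2 = 8
i=3: S_3 = 8 * (-1)^3 = -8
i=4: S_4 = 8 * (-1)^4 = 8
i=5: S_5 = 8 * (-1)^5 = -8
The first 6 terms are: [8, -8, 8, -8, 8, -8]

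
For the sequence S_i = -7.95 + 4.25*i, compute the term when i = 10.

S_10 = -7.95 + 4.25*10 = -7.95 + 42.5 = 34.55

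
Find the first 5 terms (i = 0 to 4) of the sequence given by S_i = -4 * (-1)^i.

This is a geometric sequence.
i=0: S_0 = -4 * (-1)^0 = -4
i=1: S_1 = -4 * (-1)^1 = 4
i=2: S_2 = -4 * (-1)^2 = -4
i=3: S_3 = -4 * (-1)^3 = 4
i=4: S_4 = -4 * (-1)^4 = -4
The first 5 terms are: [-4, 4, -4, 4, -4]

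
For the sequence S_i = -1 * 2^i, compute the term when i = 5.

S_5 = -1 * 2^5 = -1 * 32 = -32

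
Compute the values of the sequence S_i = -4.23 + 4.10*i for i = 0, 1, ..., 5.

This is an arithmetic sequence.
i=0: S_0 = -4.23 + 4.1*0 = -4.23
i=1: S_1 = -4.23 + 4.1*1 = -0.13
i=2: S_2 = -4.23 + 4.1*2 = 3.97
i=3: S_3 = -4.23 + 4.1*3 = 8.07
i=4: S_4 = -4.23 + 4.1*4 = 12.17
i=5: S_5 = -4.23 + 4.1*5 = 16.27
The first 6 terms are: [-4.23, -0.13, 3.97, 8.07, 12.17, 16.27]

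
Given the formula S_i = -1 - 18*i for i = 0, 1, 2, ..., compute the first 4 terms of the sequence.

This is an arithmetic sequence.
i=0: S_0 = -1 + -18*0 = -1
i=1: S_1 = -1 + -18*1 = -19
i=2: S_2 = -1 + -18*2 = -37
i=3: S_3 = -1 + -18*3 = -55
The first 4 terms are: [-1, -19, -37, -55]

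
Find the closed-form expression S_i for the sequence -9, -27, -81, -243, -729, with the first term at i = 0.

Check ratios: -27 / -9 = 3.0
Common ratio r = 3.
First term a = -9.
Formula: S_i = -9 * 3^i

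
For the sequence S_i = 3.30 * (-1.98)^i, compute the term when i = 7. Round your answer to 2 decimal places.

S_7 = 3.3 * (-1.98)^7 ≈ 3.3 * -119.3044 ≈ -393.7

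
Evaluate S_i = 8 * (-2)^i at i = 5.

S_5 = 8 * (-2)^5 = 8 * -32 = -256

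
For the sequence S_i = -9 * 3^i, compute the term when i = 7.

S_7 = -9 * 3^7 = -9 * 2187 = -19683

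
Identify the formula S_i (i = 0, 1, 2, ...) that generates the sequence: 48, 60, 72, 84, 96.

Check differences: 60 - 48 = 12
72 - 60 = 12
Common difference d = 12.
First term a = 48.
Formula: S_i = 48 + 12*i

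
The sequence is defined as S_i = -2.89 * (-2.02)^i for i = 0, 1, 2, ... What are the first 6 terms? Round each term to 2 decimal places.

This is a geometric sequence.
i=0: S_0 = -2.89 * (-2.02)^0 = -2.89
i=1: S_1 = -2.89 * (-2.02)^1 ≈ 5.84
i=2: S_2 = -2.89 * (-2.02)^2 ≈ -11.79
i=3: S_3 = -2.89 * (-2.02)^3 ≈ 23.82
i=4: S_4 = -2.89 * (-2.02)^4 ≈ -48.12
i=5: S_5 = -2.89 * (-2.02)^5 ≈ 97.2
The first 6 terms are: [-2.89, 5.84, -11.79, 23.82, -48.12, 97.2]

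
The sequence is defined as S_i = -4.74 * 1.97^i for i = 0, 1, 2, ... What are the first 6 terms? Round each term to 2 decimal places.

This is a geometric sequence.
i=0: S_0 = -4.74 * 1.97^0 = -4.74
i=1: S_1 = -4.74 * 1.97^1 ≈ -9.34
i=2: S_2 = -4.74 * 1.97^2 ≈ -18.4
i=3: S_3 = -4.74 * 1.97^3 ≈ -36.24
i=4: S_4 = -4.74 * 1.97^4 ≈ -71.39
i=5: S_5 = -4.74 * 1.97^5 ≈ -140.64
The first 6 terms are: [-4.74, -9.34, -18.4, -36.24, -71.39, -140.64]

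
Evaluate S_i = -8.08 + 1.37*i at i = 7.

S_7 = -8.08 + 1.37*7 = -8.08 + 9.59 = 1.51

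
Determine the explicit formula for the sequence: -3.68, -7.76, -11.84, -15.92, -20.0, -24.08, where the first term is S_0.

Check differences: -7.76 - -3.68 = -4.08
-11.84 - -7.76 = -4.08
Common difference d = -4.08.
First term a = -3.68.
Formula: S_i = -3.68 - 4.08*i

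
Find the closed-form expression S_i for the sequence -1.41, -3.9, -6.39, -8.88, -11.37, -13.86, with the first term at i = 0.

Check differences: -3.9 - -1.41 = -2.49
-6.39 - -3.9 = -2.49
Common difference d = -2.49.
First term a = -1.41.
Formula: S_i = -1.41 - 2.49*i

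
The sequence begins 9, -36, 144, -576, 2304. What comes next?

Ratios: -36 / 9 = -4.0
This is a geometric sequence with common ratio r = -4.
Next term = 2304 * -4 = -9216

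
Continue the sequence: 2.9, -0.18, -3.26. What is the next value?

Differences: -0.18 - 2.9 = -3.08
This is an arithmetic sequence with common difference d = -3.08.
Next term = -3.26 + -3.08 = -6.34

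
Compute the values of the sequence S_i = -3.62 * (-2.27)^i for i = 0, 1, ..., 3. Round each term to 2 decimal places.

This is a geometric sequence.
i=0: S_0 = -3.62 * (-2.27)^0 = -3.62
i=1: S_1 = -3.62 * (-2.27)^1 ≈ 8.22
i=2: S_2 = -3.62 * (-2.27)^2 ≈ -18.65
i=3: S_3 = -3.62 * (-2.27)^3 ≈ 42.34
The first 4 terms are: [-3.62, 8.22, -18.65, 42.34]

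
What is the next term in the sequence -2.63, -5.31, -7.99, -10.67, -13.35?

Differences: -5.31 - -2.63 = -2.68
This is an arithmetic sequence with common difference d = -2.68.
Next term = -13.35 + -2.68 = -16.03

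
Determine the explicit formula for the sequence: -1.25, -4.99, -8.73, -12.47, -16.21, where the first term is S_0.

Check differences: -4.99 - -1.25 = -3.74
-8.73 - -4.99 = -3.74
Common difference d = -3.74.
First term a = -1.25.
Formula: S_i = -1.25 - 3.74*i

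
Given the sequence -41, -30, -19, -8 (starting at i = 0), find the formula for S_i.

Check differences: -30 - -41 = 11
-19 - -30 = 11
Common difference d = 11.
First term a = -41.
Formula: S_i = -41 + 11*i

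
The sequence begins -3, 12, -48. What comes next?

Ratios: 12 / -3 = -4.0
This is a geometric sequence with common ratio r = -4.
Next term = -48 * -4 = 192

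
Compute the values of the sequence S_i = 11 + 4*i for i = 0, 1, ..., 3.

This is an arithmetic sequence.
i=0: S_0 = 11 + 4*0 = 11
i=1: S_1 = 11 + 4*1 = 15
i=2: S_2 = 11 + 4*2 = 19
i=3: S_3 = 11 + 4*3 = 23
The first 4 terms are: [11, 15, 19, 23]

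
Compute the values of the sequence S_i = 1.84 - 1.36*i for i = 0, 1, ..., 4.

This is an arithmetic sequence.
i=0: S_0 = 1.84 + -1.36*0 = 1.84
i=1: S_1 = 1.84 + -1.36*1 = 0.48
i=2: S_2 = 1.84 + -1.36*2 = -0.88
i=3: S_3 = 1.84 + -1.36*3 = -2.24
i=4: S_4 = 1.84 + -1.36*4 = -3.6
The first 5 terms are: [1.84, 0.48, -0.88, -2.24, -3.6]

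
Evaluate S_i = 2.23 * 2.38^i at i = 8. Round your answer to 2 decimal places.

S_8 = 2.23 * 2.38^8 ≈ 2.23 * 1029.4746 ≈ 2295.73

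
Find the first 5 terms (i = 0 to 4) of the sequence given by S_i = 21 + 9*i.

This is an arithmetic sequence.
i=0: S_0 = 21 + 9*0 = 21
i=1: S_1 = 21 + 9*1 = 30
i=2: S_2 = 21 + 9*2 = 39
i=3: S_3 = 21 + 9*3 = 48
i=4: S_4 = 21 + 9*4 = 57
The first 5 terms are: [21, 30, 39, 48, 57]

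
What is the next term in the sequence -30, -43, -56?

Differences: -43 - -30 = -13
This is an arithmetic sequence with common difference d = -13.
Next term = -56 + -13 = -69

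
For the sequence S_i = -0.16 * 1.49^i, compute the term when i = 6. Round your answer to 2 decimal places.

S_6 = -0.16 * 1.49^6 ≈ -0.16 * 10.9425 ≈ -1.75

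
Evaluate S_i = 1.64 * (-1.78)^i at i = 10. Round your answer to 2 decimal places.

S_10 = 1.64 * (-1.78)^10 ≈ 1.64 * 319.3008 ≈ 523.65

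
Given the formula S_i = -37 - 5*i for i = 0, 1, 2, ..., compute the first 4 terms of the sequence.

This is an arithmetic sequence.
i=0: S_0 = -37 + -5*0 = -37
i=1: S_1 = -37 + -5*1 = -42
i=2: S_2 = -37 + -5*2 = -47
i=3: S_3 = -37 + -5*3 = -52
The first 4 terms are: [-37, -42, -47, -52]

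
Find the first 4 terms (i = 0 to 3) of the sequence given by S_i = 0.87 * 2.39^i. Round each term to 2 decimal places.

This is a geometric sequence.
i=0: S_0 = 0.87 * 2.39^0 = 0.87
i=1: S_1 = 0.87 * 2.39^1 ≈ 2.08
i=2: S_2 = 0.87 * 2.39^2 ≈ 4.97
i=3: S_3 = 0.87 * 2.39^3 ≈ 11.88
The first 4 terms are: [0.87, 2.08, 4.97, 11.88]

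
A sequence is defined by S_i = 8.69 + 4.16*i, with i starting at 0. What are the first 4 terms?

This is an arithmetic sequence.
i=0: S_0 = 8.69 + 4.16*0 = 8.69
i=1: S_1 = 8.69 + 4.16*1 = 12.85
i=2: S_2 = 8.69 + 4.16*2 = 17.01
i=3: S_3 = 8.69 + 4.16*3 = 21.17
The first 4 terms are: [8.69, 12.85, 17.01, 21.17]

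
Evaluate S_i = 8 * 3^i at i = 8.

S_8 = 8 * 3^8 = 8 * 6561 = 52488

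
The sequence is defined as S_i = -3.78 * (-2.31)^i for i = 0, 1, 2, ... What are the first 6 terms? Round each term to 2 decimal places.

This is a geometric sequence.
i=0: S_0 = -3.78 * (-2.31)^0 = -3.78
i=1: S_1 = -3.78 * (-2.31)^1 ≈ 8.73
i=2: S_2 = -3.78 * (-2.31)^2 ≈ -20.17
i=3: S_3 = -3.78 * (-2.31)^3 ≈ 46.59
i=4: S_4 = -3.78 * (-2.31)^4 ≈ -107.63
i=5: S_5 = -3.78 * (-2.31)^5 ≈ 248.63
The first 6 terms are: [-3.78, 8.73, -20.17, 46.59, -107.63, 248.63]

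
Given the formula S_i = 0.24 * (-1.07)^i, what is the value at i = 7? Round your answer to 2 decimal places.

S_7 = 0.24 * (-1.07)^7 ≈ 0.24 * -1.6058 ≈ -0.39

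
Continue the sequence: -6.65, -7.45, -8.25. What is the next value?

Differences: -7.45 - -6.65 = -0.8
This is an arithmetic sequence with common difference d = -0.8.
Next term = -8.25 + -0.8 = -9.05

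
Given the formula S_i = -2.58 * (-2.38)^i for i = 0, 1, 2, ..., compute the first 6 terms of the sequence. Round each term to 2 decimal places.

This is a geometric sequence.
i=0: S_0 = -2.58 * (-2.38)^0 = -2.58
i=1: S_1 = -2.58 * (-2.38)^1 ≈ 6.14
i=2: S_2 = -2.58 * (-2.38)^2 ≈ -14.61
i=3: S_3 = -2.58 * (-2.38)^3 ≈ 34.78
i=4: S_4 = -2.58 * (-2.38)^4 ≈ -82.78
i=5: S_5 = -2.58 * (-2.38)^5 ≈ 197.02
The first 6 terms are: [-2.58, 6.14, -14.61, 34.78, -82.78, 197.02]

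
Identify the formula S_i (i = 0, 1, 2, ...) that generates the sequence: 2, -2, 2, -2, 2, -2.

Check ratios: -2 / 2 = -1.0
Common ratio r = -1.
First term a = 2.
Formula: S_i = 2 * (-1)^i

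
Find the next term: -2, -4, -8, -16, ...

Ratios: -4 / -2 = 2.0
This is a geometric sequence with common ratio r = 2.
Next term = -16 * 2 = -32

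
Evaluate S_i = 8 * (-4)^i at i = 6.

S_6 = 8 * (-4)^6 = 8 * 4096 = 32768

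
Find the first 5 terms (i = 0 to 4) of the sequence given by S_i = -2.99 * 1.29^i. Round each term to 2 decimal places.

This is a geometric sequence.
i=0: S_0 = -2.99 * 1.29^0 = -2.99
i=1: S_1 = -2.99 * 1.29^1 ≈ -3.86
i=2: S_2 = -2.99 * 1.29^2 ≈ -4.98
i=3: S_3 = -2.99 * 1.29^3 ≈ -6.42
i=4: S_4 = -2.99 * 1.29^4 ≈ -8.28
The first 5 terms are: [-2.99, -3.86, -4.98, -6.42, -8.28]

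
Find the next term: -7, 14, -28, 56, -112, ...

Ratios: 14 / -7 = -2.0
This is a geometric sequence with common ratio r = -2.
Next term = -112 * -2 = 224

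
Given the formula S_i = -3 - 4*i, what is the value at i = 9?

S_9 = -3 + -4*9 = -3 + -36 = -39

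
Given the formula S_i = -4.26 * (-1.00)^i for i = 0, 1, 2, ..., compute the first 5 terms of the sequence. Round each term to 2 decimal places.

This is a geometric sequence.
i=0: S_0 = -4.26 * (-1.0)^0 = -4.26
i=1: S_1 = -4.26 * (-1.0)^1 = 4.26
i=2: S_2 = -4.26 * (-1.0)^2 = -4.26
i=3: S_3 = -4.26 * (-1.0)^3 = 4.26
i=4: S_4 = -4.26 * (-1.0)^4 = -4.26
The first 5 terms are: [-4.26, 4.26, -4.26, 4.26, -4.26]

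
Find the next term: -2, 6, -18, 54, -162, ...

Ratios: 6 / -2 = -3.0
This is a geometric sequence with common ratio r = -3.
Next term = -162 * -3 = 486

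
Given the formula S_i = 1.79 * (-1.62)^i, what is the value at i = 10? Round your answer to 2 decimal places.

S_10 = 1.79 * (-1.62)^10 ≈ 1.79 * 124.4945 ≈ 222.85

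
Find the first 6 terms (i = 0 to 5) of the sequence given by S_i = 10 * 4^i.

This is a geometric sequence.
i=0: S_0 = 10 * 4^0 = 10
i=1: S_1 = 10 * 4^1 = 40
i=2: S_2 = 10 * 4^2 = 160
i=3: S_3 = 10 * 4^3 = 640
i=4: S_4 = 10 * 4^4 = 2560
i=5: S_5 = 10 * 4^5 = 10240
The first 6 terms are: [10, 40, 160, 640, 2560, 10240]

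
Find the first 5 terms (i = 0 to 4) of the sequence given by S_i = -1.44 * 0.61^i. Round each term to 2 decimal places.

This is a geometric sequence.
i=0: S_0 = -1.44 * 0.61^0 = -1.44
i=1: S_1 = -1.44 * 0.61^1 ≈ -0.88
i=2: S_2 = -1.44 * 0.61^2 ≈ -0.54
i=3: S_3 = -1.44 * 0.61^3 ≈ -0.33
i=4: S_4 = -1.44 * 0.61^4 ≈ -0.2
The first 5 terms are: [-1.44, -0.88, -0.54, -0.33, -0.2]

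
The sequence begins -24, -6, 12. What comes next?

Differences: -6 - -24 = 18
This is an arithmetic sequence with common difference d = 18.
Next term = 12 + 18 = 30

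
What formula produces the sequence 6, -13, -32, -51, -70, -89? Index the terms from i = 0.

Check differences: -13 - 6 = -19
-32 - -13 = -19
Common difference d = -19.
First term a = 6.
Formula: S_i = 6 - 19*i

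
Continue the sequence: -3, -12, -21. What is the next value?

Differences: -12 - -3 = -9
This is an arithmetic sequence with common difference d = -9.
Next term = -21 + -9 = -30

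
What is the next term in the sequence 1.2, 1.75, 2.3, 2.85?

Differences: 1.75 - 1.2 = 0.55
This is an arithmetic sequence with common difference d = 0.55.
Next term = 2.85 + 0.55 = 3.4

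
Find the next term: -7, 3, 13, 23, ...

Differences: 3 - -7 = 10
This is an arithmetic sequence with common difference d = 10.
Next term = 23 + 10 = 33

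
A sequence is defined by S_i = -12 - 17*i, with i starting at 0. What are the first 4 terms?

This is an arithmetic sequence.
i=0: S_0 = -12 + -17*0 = -12
i=1: S_1 = -12 + -17*1 = -29
i=2: S_2 = -12 + -17*2 = -46
i=3: S_3 = -12 + -17*3 = -63
The first 4 terms are: [-12, -29, -46, -63]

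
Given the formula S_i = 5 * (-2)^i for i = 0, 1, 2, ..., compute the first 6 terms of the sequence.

This is a geometric sequence.
i=0: S_0 = 5 * (-2)^0 = 5
i=1: S_1 = 5 * (-2)^1 = -10
i=2: S_2 = 5 * (-2)^2 = 20
i=3: S_3 = 5 * (-2)^3 = -40
i=4: S_4 = 5 * (-2)^4 = 80
i=5: S_5 = 5 * (-2)^5 = -160
The first 6 terms are: [5, -10, 20, -40, 80, -160]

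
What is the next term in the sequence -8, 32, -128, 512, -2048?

Ratios: 32 / -8 = -4.0
This is a geometric sequence with common ratio r = -4.
Next term = -2048 * -4 = 8192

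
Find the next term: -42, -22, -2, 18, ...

Differences: -22 - -42 = 20
This is an arithmetic sequence with common difference d = 20.
Next term = 18 + 20 = 38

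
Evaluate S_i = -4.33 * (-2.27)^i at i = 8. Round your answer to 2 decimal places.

S_8 = -4.33 * (-2.27)^8 ≈ -4.33 * 705.0288 ≈ -3052.77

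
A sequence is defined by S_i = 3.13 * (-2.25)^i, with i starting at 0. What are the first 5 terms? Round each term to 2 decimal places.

This is a geometric sequence.
i=0: S_0 = 3.13 * (-2.25)^0 = 3.13
i=1: S_1 = 3.13 * (-2.25)^1 ≈ -7.04
i=2: S_2 = 3.13 * (-2.25)^2 ≈ 15.85
i=3: S_3 = 3.13 * (-2.25)^3 ≈ -35.65
i=4: S_4 = 3.13 * (-2.25)^4 ≈ 80.22
The first 5 terms are: [3.13, -7.04, 15.85, -35.65, 80.22]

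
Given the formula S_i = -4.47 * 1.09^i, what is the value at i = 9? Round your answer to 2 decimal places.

S_9 = -4.47 * 1.09^9 ≈ -4.47 * 2.1719 ≈ -9.71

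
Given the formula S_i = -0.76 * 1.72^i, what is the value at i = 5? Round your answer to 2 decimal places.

S_5 = -0.76 * 1.72^5 ≈ -0.76 * 15.0537 ≈ -11.44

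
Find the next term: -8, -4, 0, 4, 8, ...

Differences: -4 - -8 = 4
This is an arithmetic sequence with common difference d = 4.
Next term = 8 + 4 = 12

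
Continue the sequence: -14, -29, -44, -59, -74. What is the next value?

Differences: -29 - -14 = -15
This is an arithmetic sequence with common difference d = -15.
Next term = -74 + -15 = -89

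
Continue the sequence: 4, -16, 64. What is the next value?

Ratios: -16 / 4 = -4.0
This is a geometric sequence with common ratio r = -4.
Next term = 64 * -4 = -256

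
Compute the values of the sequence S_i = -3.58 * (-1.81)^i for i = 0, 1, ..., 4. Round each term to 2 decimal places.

This is a geometric sequence.
i=0: S_0 = -3.58 * (-1.81)^0 = -3.58
i=1: S_1 = -3.58 * (-1.81)^1 ≈ 6.48
i=2: S_2 = -3.58 * (-1.81)^2 ≈ -11.73
i=3: S_3 = -3.58 * (-1.81)^3 ≈ 21.23
i=4: S_4 = -3.58 * (-1.81)^4 ≈ -38.42
The first 5 terms are: [-3.58, 6.48, -11.73, 21.23, -38.42]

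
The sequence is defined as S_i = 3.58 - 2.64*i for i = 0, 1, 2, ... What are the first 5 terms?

This is an arithmetic sequence.
i=0: S_0 = 3.58 + -2.64*0 = 3.58
i=1: S_1 = 3.58 + -2.64*1 = 0.94
i=2: S_2 = 3.58 + -2.64*2 = -1.7
i=3: S_3 = 3.58 + -2.64*3 = -4.34
i=4: S_4 = 3.58 + -2.64*4 = -6.98
The first 5 terms are: [3.58, 0.94, -1.7, -4.34, -6.98]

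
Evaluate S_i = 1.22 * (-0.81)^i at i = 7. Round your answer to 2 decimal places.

S_7 = 1.22 * (-0.81)^7 ≈ 1.22 * -0.2288 ≈ -0.28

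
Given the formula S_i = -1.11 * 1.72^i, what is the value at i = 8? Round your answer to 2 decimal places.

S_8 = -1.11 * 1.72^8 ≈ -1.11 * 76.5998 ≈ -85.03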